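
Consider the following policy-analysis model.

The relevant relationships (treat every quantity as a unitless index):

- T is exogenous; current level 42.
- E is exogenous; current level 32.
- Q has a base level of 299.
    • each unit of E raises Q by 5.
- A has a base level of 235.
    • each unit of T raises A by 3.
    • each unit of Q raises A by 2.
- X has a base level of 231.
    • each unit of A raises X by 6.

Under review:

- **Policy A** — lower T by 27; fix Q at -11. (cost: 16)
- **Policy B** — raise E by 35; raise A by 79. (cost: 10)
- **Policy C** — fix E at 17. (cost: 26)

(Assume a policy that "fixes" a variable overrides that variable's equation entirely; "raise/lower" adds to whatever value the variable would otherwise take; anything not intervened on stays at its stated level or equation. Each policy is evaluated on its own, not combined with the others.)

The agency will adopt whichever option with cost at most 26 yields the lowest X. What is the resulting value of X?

1779

Policy A (T − 27, Q := -11):
  T = 42 − 27 = 15
  E = 32
  Q = -11
  A = 235 + 3·15 + 2·(-11) = 258
  X = 231 + 6·258 = 1779
Policy B (E + 35, A + 79):
  T = 42
  E = 32 + 35 = 67
  Q = 299 + 5·67 = 634
  A = 235 + 3·42 + 2·634 (+79 from intervention) = 1708
  X = 231 + 6·1708 = 10479
Policy C (E := 17):
  T = 42
  E = 17
  Q = 299 + 5·17 = 384
  A = 235 + 3·42 + 2·384 = 1129
  X = 231 + 6·1129 = 7005
Comparing — Policy A: X=1779, Policy B: X=10479, Policy C: X=7005. Lowest is 1779 (Policy A).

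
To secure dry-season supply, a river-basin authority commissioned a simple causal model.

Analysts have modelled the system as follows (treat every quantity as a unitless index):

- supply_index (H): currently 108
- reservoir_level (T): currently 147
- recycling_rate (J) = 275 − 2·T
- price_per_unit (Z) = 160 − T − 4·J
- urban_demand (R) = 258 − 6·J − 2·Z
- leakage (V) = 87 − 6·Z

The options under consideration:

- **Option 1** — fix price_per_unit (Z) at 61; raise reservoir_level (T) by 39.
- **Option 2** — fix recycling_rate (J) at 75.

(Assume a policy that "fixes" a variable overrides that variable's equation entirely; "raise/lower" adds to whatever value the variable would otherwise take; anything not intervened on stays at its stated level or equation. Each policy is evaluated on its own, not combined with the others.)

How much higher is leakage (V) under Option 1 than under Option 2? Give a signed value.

-2088

Option 1 (Z := 61, T + 39):
  T = 147 + 39 = 186
  J = 275 − 2·186 = -97
  Z = 61
  V = 87 − 6·61 = -279
Option 2 (J := 75):
  T = 147
  J = 75
  Z = 160 − 147 − 4·75 = -287
  V = 87 − 6·(-287) = 1809
V: -279 − 1809 = -2088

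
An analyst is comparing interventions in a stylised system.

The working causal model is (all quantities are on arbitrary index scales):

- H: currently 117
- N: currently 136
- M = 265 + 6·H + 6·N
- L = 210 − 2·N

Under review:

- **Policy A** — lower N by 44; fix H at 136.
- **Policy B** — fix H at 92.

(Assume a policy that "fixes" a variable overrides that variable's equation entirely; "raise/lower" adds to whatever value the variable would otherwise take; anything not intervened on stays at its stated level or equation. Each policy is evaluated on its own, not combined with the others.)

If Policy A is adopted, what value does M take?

Policy A (N − 44, H := 136):
  H = 136
  N = 136 − 44 = 92
  M = 265 + 6·136 + 6·92 = 1633

1633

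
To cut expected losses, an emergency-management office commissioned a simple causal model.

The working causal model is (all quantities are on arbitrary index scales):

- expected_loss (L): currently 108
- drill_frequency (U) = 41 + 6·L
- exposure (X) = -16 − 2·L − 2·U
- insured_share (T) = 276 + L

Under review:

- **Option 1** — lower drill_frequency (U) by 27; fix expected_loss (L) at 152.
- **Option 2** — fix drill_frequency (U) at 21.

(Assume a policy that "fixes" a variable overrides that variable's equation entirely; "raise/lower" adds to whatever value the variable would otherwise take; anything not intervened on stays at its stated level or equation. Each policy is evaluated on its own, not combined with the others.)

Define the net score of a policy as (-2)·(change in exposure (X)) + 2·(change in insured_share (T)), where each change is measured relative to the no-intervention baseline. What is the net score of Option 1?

Baseline:
  L = 108
  U = 41 + 6·108 = 689
  X = -16 − 2·108 − 2·689 = -1610
  T = 276 + 108 = 384
Option 1 (U − 27, L := 152):
  L = 152
  U = 41 + 6·152 (−27 from intervention) = 926
  X = -16 − 2·152 − 2·926 = -2172
  T = 276 + 152 = 428
ΔX = -2172 − (-1610) = -562; ΔT = 428 − 384 = 44
Score = (-2)·(-562) + 2·44 = 1212

1212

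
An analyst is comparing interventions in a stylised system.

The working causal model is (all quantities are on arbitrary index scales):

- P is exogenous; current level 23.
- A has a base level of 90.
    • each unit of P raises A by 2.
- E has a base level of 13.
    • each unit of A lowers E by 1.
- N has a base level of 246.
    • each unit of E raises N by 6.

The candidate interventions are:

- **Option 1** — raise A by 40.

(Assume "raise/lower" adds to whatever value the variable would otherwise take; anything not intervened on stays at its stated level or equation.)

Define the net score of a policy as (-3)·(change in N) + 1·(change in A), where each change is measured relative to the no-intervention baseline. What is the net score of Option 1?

Baseline:
  P = 23
  A = 90 + 2·23 = 136
  E = 13 − 136 = -123
  N = 246 + 6·(-123) = -492
Option 1 (A + 40):
  P = 23
  A = 90 + 2·23 (+40 from intervention) = 176
  E = 13 − 176 = -163
  N = 246 + 6·(-163) = -732
ΔN = -732 − (-492) = -240; ΔA = 176 − 136 = 40
Score = (-3)·(-240) + 1·40 = 760

760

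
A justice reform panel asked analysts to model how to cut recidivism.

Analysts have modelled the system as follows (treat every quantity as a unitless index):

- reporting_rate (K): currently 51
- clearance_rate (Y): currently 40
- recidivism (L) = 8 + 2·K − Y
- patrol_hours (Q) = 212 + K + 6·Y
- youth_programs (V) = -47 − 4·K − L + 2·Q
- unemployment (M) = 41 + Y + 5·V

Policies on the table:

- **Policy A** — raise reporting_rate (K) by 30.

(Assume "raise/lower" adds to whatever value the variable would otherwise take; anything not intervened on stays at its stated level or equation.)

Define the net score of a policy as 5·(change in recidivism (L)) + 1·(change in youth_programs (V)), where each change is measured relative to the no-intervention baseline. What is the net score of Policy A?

Baseline:
  K = 51
  Y = 40
  L = 8 + 2·51 − 40 = 70
  Q = 212 + 51 + 6·40 = 503
  V = -47 − 4·51 − 70 + 2·503 = 685
Policy A (K + 30):
  K = 51 + 30 = 81
  Y = 40
  L = 8 + 2·81 − 40 = 130
  Q = 212 + 81 + 6·40 = 533
  V = -47 − 4·81 − 130 + 2·533 = 565
ΔL = 130 − 70 = 60; ΔV = 565 − 685 = -120
Score = 5·60 + 1·(-120) = 180

180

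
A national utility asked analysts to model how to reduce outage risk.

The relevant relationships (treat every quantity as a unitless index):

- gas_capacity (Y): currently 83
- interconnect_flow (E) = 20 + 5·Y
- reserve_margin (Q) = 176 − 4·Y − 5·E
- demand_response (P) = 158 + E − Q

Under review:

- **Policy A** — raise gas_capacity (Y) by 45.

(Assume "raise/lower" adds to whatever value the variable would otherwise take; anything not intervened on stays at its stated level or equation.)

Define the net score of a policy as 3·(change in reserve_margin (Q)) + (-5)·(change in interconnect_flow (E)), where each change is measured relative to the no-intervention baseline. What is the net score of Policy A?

Baseline:
  Y = 83
  E = 20 + 5·83 = 435
  Q = 176 − 4·83 − 5·435 = -2331
Policy A (Y + 45):
  Y = 83 + 45 = 128
  E = 20 + 5·128 = 660
  Q = 176 − 4·128 − 5·660 = -3636
ΔQ = -3636 − (-2331) = -1305; ΔE = 660 − 435 = 225
Score = 3·(-1305) + (-5)·225 = -5040

-5040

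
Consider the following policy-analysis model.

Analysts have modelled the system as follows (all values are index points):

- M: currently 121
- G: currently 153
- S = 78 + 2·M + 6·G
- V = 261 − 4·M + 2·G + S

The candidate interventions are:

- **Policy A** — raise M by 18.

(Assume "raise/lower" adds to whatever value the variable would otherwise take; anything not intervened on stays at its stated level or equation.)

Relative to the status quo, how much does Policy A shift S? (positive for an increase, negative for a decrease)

36

Baseline:
  M = 121
  G = 153
  S = 78 + 2·121 + 6·153 = 1238
Policy A (M + 18):
  M = 121 + 18 = 139
  G = 153
  S = 78 + 2·139 + 6·153 = 1274
Change in S: 1274 − 1238 = 36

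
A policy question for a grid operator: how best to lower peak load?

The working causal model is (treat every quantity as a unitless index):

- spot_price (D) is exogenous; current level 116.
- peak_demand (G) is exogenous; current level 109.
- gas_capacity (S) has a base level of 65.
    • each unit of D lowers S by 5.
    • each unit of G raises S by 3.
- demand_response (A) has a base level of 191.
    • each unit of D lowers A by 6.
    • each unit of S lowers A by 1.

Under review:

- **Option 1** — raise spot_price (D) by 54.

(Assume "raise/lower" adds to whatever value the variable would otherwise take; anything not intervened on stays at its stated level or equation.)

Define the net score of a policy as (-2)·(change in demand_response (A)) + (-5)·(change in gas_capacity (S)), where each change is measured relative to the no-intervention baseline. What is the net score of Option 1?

Baseline:
  D = 116
  G = 109
  S = 65 − 5·116 + 3·109 = -188
  A = 191 − 6·116 − (-188) = -317
Option 1 (D + 54):
  D = 116 + 54 = 170
  G = 109
  S = 65 − 5·170 + 3·109 = -458
  A = 191 − 6·170 − (-458) = -371
ΔA = -371 − (-317) = -54; ΔS = -458 − (-188) = -270
Score = (-2)·(-54) + (-5)·(-270) = 1458

1458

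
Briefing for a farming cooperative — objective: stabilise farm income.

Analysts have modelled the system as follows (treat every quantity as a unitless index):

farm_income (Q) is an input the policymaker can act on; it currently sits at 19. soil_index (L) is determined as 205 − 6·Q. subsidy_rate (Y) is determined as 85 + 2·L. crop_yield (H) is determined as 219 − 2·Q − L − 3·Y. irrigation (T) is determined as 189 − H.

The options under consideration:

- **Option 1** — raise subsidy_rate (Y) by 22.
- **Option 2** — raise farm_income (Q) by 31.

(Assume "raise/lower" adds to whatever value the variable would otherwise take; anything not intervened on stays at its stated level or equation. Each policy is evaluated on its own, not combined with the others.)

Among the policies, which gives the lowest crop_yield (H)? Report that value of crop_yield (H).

Option 1 (Y + 22):
  Q = 19
  L = 205 − 6·19 = 91
  Y = 85 + 2·91 (+22 from intervention) = 289
  H = 219 − 2·19 − 91 − 3·289 = -777
Option 2 (Q + 31):
  Q = 19 + 31 = 50
  L = 205 − 6·50 = -95
  Y = 85 + 2·(-95) = -105
  H = 219 − 2·50 − (-95) − 3·(-105) = 529
Comparing — Option 1: H=-777, Option 2: H=529. Lowest is -777 (Option 1).

-777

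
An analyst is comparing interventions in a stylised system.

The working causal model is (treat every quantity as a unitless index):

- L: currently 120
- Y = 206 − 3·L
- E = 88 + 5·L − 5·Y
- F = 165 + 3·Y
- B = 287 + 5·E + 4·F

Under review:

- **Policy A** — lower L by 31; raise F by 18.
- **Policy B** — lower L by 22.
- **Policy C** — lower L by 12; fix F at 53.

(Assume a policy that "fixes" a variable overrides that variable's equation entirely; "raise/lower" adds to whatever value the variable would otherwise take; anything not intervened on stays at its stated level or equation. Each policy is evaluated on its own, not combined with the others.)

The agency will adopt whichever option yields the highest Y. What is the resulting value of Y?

Policy A (L − 31, F + 18):
  L = 120 − 31 = 89
  Y = 206 − 3·89 = -61
Policy B (L − 22):
  L = 120 − 22 = 98
  Y = 206 − 3·98 = -88
Policy C (L − 12, F := 53):
  L = 120 − 12 = 108
  Y = 206 − 3·108 = -118
Comparing — Policy A: Y=-61, Policy B: Y=-88, Policy C: Y=-118. Highest is -61 (Policy A).

-61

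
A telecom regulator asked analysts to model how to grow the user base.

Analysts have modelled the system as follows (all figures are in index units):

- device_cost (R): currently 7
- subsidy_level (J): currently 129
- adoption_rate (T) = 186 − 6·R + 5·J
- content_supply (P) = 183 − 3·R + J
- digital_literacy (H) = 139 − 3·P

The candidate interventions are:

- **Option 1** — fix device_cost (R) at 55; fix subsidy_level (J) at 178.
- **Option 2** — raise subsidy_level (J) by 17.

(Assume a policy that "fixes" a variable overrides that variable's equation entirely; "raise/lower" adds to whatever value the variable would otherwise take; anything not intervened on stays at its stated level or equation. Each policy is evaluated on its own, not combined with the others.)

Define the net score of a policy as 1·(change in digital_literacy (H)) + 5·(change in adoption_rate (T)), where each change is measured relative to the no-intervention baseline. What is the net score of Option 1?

Baseline:
  R = 7
  J = 129
  T = 186 − 6·7 + 5·129 = 789
  P = 183 − 3·7 + 129 = 291
  H = 139 − 3·291 = -734
Option 1 (R := 55, J := 178):
  R = 55
  J = 178
  T = 186 − 6·55 + 5·178 = 746
  P = 183 − 3·55 + 178 = 196
  H = 139 − 3·196 = -449
ΔH = -449 − (-734) = 285; ΔT = 746 − 789 = -43
Score = 1·285 + 5·(-43) = 70

70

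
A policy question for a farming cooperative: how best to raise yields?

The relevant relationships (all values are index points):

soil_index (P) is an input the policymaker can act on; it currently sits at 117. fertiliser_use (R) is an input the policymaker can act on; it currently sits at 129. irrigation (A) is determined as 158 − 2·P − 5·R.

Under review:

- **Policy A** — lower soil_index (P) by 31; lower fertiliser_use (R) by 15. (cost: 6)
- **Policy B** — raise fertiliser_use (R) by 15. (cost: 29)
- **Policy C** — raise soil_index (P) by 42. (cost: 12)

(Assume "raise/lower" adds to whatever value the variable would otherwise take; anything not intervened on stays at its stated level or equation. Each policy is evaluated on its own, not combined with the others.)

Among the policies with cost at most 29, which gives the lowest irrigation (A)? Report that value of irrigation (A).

-805

Policy A (P − 31, R − 15):
  P = 117 − 31 = 86
  R = 129 − 15 = 114
  A = 158 − 2·86 − 5·114 = -584
Policy B (R + 15):
  P = 117
  R = 129 + 15 = 144
  A = 158 − 2·117 − 5·144 = -796
Policy C (P + 42):
  P = 117 + 42 = 159
  R = 129
  A = 158 − 2·159 − 5·129 = -805
Comparing — Policy A: A=-584, Policy B: A=-796, Policy C: A=-805. Lowest is -805 (Policy C).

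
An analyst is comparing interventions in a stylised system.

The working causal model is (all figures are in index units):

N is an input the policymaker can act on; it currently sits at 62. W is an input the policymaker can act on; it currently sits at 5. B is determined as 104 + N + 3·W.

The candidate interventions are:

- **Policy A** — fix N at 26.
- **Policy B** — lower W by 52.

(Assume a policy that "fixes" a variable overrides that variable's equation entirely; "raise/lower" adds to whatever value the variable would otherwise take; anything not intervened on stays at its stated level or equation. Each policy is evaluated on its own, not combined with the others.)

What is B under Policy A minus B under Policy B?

120

Policy A (N := 26):
  N = 26
  W = 5
  B = 104 + 26 + 3·5 = 145
Policy B (W − 52):
  N = 62
  W = 5 − 52 = -47
  B = 104 + 62 + 3·(-47) = 25
B: 145 − 25 = 120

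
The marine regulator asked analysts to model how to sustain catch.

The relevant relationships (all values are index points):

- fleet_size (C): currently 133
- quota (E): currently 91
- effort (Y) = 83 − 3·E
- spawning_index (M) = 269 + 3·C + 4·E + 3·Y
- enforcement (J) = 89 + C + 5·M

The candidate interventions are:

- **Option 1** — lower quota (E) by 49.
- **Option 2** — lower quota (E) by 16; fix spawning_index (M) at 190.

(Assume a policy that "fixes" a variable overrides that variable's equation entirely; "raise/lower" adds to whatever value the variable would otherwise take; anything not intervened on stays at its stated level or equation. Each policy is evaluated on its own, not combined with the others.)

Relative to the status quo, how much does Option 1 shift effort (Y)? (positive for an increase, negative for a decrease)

147

Baseline:
  E = 91
  Y = 83 − 3·91 = -190
Option 1 (E − 49):
  E = 91 − 49 = 42
  Y = 83 − 3·42 = -43
Change in Y: -43 − (-190) = 147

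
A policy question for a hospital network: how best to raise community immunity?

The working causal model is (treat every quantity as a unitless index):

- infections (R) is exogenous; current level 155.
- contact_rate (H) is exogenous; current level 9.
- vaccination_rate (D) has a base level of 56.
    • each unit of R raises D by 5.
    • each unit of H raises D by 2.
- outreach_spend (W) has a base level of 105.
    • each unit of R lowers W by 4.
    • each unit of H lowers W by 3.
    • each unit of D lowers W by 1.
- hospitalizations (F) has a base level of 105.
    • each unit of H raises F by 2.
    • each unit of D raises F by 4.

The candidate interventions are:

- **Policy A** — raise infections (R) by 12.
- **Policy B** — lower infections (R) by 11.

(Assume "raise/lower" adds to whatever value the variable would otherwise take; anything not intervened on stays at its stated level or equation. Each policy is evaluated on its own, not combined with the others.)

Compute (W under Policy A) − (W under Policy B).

-207

Policy A (R + 12):
  R = 155 + 12 = 167
  H = 9
  D = 56 + 5·167 + 2·9 = 909
  W = 105 − 4·167 − 3·9 − 909 = -1499
Policy B (R − 11):
  R = 155 − 11 = 144
  H = 9
  D = 56 + 5·144 + 2·9 = 794
  W = 105 − 4·144 − 3·9 − 794 = -1292
W: -1499 − (-1292) = -207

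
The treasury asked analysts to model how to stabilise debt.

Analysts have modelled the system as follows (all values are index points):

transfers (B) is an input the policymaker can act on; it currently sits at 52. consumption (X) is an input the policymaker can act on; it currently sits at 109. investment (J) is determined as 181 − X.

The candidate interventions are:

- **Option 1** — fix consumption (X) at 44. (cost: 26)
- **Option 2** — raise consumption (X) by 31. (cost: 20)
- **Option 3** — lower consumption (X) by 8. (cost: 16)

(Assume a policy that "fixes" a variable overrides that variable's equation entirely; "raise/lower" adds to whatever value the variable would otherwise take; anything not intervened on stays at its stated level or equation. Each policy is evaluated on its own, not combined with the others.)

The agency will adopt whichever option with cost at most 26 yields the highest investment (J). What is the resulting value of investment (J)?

137

Option 1 (X := 44):
  X = 44
  J = 181 − 44 = 137
Option 2 (X + 31):
  X = 109 + 31 = 140
  J = 181 − 140 = 41
Option 3 (X − 8):
  X = 109 − 8 = 101
  J = 181 − 101 = 80
Comparing — Option 1: J=137, Option 2: J=41, Option 3: J=80. Highest is 137 (Option 1).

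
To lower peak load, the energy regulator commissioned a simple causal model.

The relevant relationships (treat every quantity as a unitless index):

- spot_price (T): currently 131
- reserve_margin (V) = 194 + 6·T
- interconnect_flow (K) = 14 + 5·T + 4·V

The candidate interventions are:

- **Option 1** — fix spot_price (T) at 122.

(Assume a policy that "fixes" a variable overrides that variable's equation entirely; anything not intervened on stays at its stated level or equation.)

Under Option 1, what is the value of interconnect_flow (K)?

4328

Option 1 (T := 122):
  T = 122
  V = 194 + 6·122 = 926
  K = 14 + 5·122 + 4·926 = 4328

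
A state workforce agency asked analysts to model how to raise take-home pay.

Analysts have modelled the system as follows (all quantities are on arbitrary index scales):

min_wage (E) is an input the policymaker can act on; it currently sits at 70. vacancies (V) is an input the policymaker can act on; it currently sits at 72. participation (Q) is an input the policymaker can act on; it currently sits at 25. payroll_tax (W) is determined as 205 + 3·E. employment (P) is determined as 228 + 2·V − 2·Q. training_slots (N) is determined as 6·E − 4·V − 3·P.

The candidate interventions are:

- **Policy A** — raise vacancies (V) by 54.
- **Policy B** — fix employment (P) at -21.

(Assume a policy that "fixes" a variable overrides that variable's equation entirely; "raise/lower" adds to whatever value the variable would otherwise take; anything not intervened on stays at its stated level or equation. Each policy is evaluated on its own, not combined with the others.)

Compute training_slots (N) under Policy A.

-1374

Policy A (V + 54):
  E = 70
  V = 72 + 54 = 126
  Q = 25
  P = 228 + 2·126 − 2·25 = 430
  N = 0 + 6·70 − 4·126 − 3·430 = -1374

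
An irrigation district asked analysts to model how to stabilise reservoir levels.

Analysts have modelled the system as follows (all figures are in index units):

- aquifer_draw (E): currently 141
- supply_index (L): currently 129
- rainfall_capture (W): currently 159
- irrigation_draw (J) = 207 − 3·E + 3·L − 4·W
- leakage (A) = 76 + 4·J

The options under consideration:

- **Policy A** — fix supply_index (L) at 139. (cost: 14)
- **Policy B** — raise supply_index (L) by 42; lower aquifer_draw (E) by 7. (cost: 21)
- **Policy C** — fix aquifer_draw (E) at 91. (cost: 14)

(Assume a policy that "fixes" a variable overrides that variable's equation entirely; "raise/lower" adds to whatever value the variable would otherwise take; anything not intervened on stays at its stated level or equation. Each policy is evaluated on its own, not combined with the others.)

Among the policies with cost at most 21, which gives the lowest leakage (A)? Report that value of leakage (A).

Policy A (L := 139):
  E = 141
  L = 139
  W = 159
  J = 207 − 3·141 + 3·139 − 4·159 = -435
  A = 76 + 4·(-435) = -1664
Policy B (L + 42, E − 7):
  E = 141 − 7 = 134
  L = 129 + 42 = 171
  W = 159
  J = 207 − 3·134 + 3·171 − 4·159 = -318
  A = 76 + 4·(-318) = -1196
Policy C (E := 91):
  E = 91
  L = 129
  W = 159
  J = 207 − 3·91 + 3·129 − 4·159 = -315
  A = 76 + 4·(-315) = -1184
Comparing — Policy A: A=-1664, Policy B: A=-1196, Policy C: A=-1184. Lowest is -1664 (Policy A).

-1664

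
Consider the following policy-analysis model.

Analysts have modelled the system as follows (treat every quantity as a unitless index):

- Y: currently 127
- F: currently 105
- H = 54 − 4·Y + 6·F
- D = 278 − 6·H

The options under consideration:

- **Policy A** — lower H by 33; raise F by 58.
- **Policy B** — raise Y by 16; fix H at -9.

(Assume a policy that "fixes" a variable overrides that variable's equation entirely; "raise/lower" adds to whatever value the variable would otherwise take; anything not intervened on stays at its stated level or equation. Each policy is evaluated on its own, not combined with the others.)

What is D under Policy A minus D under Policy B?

Policy A (H − 33, F + 58):
  Y = 127
  F = 105 + 58 = 163
  H = 54 − 4·127 + 6·163 (−33 from intervention) = 491
  D = 278 − 6·491 = -2668
Policy B (Y + 16, H := -9):
  Y = 127 + 16 = 143
  F = 105
  H = -9
  D = 278 − 6·(-9) = 332
D: -2668 − 332 = -3000

-3000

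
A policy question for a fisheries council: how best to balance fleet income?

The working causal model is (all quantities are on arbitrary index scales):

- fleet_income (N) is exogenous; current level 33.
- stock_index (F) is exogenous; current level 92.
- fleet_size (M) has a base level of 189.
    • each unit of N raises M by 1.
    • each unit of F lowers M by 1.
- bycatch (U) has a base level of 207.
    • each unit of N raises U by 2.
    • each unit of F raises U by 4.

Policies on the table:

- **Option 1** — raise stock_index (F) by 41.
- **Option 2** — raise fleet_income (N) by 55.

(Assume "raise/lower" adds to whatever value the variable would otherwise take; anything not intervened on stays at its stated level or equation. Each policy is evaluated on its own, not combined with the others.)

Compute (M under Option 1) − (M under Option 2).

Option 1 (F + 41):
  N = 33
  F = 92 + 41 = 133
  M = 189 + 33 − 133 = 89
Option 2 (N + 55):
  N = 33 + 55 = 88
  F = 92
  M = 189 + 88 − 92 = 185
M: 89 − 185 = -96

-96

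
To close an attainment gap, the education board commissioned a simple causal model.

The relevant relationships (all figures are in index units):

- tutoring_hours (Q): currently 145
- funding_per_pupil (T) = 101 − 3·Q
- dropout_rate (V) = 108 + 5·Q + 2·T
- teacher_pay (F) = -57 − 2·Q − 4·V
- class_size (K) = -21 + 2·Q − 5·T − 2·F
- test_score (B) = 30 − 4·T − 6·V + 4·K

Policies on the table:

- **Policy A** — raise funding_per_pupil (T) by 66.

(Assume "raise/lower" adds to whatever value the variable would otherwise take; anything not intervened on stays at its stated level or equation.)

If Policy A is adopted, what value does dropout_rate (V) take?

297

Policy A (T + 66):
  Q = 145
  T = 101 − 3·145 (+66 from intervention) = -268
  V = 108 + 5·145 + 2·(-268) = 297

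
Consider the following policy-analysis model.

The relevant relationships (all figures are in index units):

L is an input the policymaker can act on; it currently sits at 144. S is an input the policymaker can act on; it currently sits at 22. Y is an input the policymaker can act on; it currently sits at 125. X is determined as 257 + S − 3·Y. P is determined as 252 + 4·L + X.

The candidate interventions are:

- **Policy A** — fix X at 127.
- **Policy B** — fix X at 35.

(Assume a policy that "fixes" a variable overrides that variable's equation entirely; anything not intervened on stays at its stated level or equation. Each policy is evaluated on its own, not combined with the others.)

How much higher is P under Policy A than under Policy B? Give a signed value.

92

Policy A (X := 127):
  L = 144
  S = 22
  Y = 125
  X = 127
  P = 252 + 4·144 + 127 = 955
Policy B (X := 35):
  L = 144
  S = 22
  Y = 125
  X = 35
  P = 252 + 4·144 + 35 = 863
P: 955 − 863 = 92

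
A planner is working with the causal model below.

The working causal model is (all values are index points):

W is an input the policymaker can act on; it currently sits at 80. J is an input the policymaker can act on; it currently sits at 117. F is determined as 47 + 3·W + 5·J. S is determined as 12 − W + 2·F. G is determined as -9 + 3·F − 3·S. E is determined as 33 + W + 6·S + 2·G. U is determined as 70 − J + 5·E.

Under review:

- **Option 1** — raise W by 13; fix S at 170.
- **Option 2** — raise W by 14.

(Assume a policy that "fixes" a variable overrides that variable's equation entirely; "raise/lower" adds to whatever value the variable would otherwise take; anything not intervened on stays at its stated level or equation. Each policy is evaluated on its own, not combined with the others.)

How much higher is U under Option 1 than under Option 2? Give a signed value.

Option 1 (W + 13, S := 170):
  W = 80 + 13 = 93
  J = 117
  F = 47 + 3·93 + 5·117 = 911
  S = 170
  G = -9 + 3·911 − 3·170 = 2214
  E = 33 + 93 + 6·170 + 2·2214 = 5574
  U = 70 − 117 + 5·5574 = 27823
Option 2 (W + 14):
  W = 80 + 14 = 94
  J = 117
  F = 47 + 3·94 + 5·117 = 914
  S = 12 − 94 + 2·914 = 1746
  G = -9 + 3·914 − 3·1746 = -2505
  E = 33 + 94 + 6·1746 + 2·(-2505) = 5593
  U = 70 − 117 + 5·5593 = 27918
U: 27823 − 27918 = -95

-95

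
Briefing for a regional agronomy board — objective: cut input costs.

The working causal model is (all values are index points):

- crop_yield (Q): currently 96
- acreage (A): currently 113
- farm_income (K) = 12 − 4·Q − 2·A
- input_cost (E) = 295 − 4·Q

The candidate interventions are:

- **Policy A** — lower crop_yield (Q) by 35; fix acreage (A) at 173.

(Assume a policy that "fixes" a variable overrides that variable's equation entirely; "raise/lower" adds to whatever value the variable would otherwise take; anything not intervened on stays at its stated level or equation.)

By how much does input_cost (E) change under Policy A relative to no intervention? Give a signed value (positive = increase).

Baseline:
  Q = 96
  E = 295 − 4·96 = -89
Policy A (Q − 35, A := 173):
  Q = 96 − 35 = 61
  E = 295 − 4·61 = 51
Change in E: 51 − (-89) = 140

140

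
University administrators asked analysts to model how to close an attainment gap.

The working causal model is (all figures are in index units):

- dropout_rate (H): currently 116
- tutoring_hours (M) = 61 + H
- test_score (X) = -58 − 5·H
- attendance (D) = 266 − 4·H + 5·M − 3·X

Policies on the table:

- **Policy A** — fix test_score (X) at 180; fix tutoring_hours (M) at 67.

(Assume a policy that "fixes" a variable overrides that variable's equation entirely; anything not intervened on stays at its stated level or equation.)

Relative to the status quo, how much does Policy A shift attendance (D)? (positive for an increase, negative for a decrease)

Baseline:
  H = 116
  M = 61 + 116 = 177
  X = -58 − 5·116 = -638
  D = 266 − 4·116 + 5·177 − 3·(-638) = 2601
Policy A (X := 180, M := 67):
  H = 116
  M = 67
  X = 180
  D = 266 − 4·116 + 5·67 − 3·180 = -403
Change in D: -403 − 2601 = -3004

-3004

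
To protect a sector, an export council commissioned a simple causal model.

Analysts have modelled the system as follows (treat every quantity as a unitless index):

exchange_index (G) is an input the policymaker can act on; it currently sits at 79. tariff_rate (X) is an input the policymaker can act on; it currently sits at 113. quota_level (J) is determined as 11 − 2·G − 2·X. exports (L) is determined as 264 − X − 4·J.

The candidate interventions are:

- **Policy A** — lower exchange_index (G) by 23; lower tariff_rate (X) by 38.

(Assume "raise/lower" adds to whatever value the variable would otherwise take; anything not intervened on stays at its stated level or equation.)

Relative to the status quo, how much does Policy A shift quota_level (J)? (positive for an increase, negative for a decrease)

122

Baseline:
  G = 79
  X = 113
  J = 11 − 2·79 − 2·113 = -373
Policy A (G − 23, X − 38):
  G = 79 − 23 = 56
  X = 113 − 38 = 75
  J = 11 − 2·56 − 2·75 = -251
Change in J: -251 − (-373) = 122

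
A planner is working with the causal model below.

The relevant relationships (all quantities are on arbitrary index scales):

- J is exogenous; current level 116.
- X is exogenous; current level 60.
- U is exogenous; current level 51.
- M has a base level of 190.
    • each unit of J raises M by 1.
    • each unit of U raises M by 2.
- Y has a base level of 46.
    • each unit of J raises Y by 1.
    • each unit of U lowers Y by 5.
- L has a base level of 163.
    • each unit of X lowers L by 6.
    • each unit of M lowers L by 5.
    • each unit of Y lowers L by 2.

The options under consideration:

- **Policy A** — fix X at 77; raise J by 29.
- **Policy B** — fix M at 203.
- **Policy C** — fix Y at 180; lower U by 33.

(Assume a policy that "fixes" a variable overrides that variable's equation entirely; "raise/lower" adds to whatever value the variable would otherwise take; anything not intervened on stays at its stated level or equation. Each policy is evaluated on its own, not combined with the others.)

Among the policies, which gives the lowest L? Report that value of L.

-2356

Policy A (X := 77, J + 29):
  J = 116 + 29 = 145
  X = 77
  U = 51
  M = 190 + 145 + 2·51 = 437
  Y = 46 + 145 − 5·51 = -64
  L = 163 − 6·77 − 5·437 − 2·(-64) = -2356
Policy B (M := 203):
  J = 116
  X = 60
  U = 51
  M = 203
  Y = 46 + 116 − 5·51 = -93
  L = 163 − 6·60 − 5·203 − 2·(-93) = -1026
Policy C (Y := 180, U − 33):
  J = 116
  X = 60
  U = 51 − 33 = 18
  M = 190 + 116 + 2·18 = 342
  Y = 180
  L = 163 − 6·60 − 5·342 − 2·180 = -2267
Comparing — Policy A: L=-2356, Policy B: L=-1026, Policy C: L=-2267. Lowest is -2356 (Policy A).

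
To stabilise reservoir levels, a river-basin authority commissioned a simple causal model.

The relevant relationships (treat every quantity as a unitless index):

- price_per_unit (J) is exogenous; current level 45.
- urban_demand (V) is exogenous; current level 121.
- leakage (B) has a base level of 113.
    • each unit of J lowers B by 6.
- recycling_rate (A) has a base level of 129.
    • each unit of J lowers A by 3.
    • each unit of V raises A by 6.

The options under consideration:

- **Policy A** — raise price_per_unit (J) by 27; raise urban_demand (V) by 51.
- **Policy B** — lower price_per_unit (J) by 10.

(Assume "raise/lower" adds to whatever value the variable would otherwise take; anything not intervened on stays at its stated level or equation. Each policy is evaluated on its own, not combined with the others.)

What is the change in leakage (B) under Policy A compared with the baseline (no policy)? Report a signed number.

Baseline:
  J = 45
  B = 113 − 6·45 = -157
Policy A (J + 27, V + 51):
  J = 45 + 27 = 72
  B = 113 − 6·72 = -319
Change in B: -319 − (-157) = -162

-162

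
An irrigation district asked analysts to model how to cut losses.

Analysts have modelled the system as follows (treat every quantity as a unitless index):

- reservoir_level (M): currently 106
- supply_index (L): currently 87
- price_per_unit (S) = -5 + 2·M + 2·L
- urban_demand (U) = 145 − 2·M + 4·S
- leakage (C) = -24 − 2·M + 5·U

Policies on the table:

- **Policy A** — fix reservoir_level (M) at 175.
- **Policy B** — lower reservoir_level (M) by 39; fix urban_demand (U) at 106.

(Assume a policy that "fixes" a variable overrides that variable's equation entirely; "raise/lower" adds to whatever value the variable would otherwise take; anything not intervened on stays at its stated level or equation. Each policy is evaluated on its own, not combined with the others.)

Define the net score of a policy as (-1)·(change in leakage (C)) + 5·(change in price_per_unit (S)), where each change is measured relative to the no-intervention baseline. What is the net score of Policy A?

Baseline:
  M = 106
  L = 87
  S = -5 + 2·106 + 2·87 = 381
  U = 145 − 2·106 + 4·381 = 1457
  C = -24 − 2·106 + 5·1457 = 7049
Policy A (M := 175):
  M = 175
  L = 87
  S = -5 + 2·175 + 2·87 = 519
  U = 145 − 2·175 + 4·519 = 1871
  C = -24 − 2·175 + 5·1871 = 8981
ΔC = 8981 − 7049 = 1932; ΔS = 519 − 381 = 138
Score = (-1)·1932 + 5·138 = -1242

-1242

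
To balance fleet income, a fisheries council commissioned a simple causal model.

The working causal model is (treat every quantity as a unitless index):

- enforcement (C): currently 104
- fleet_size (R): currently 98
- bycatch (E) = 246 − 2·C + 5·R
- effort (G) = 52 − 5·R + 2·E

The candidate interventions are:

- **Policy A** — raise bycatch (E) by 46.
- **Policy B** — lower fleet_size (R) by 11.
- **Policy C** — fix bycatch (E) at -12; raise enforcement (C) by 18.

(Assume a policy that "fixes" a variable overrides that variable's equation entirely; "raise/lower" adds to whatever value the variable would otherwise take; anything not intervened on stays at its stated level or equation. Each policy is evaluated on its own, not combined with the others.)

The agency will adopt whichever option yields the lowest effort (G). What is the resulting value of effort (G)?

-462

Policy A (E + 46):
  C = 104
  R = 98
  E = 246 − 2·104 + 5·98 (+46 from intervention) = 574
  G = 52 − 5·98 + 2·574 = 710
Policy B (R − 11):
  C = 104
  R = 98 − 11 = 87
  E = 246 − 2·104 + 5·87 = 473
  G = 52 − 5·87 + 2·473 = 563
Policy C (E := -12, C + 18):
  C = 104 + 18 = 122
  R = 98
  E = -12
  G = 52 − 5·98 + 2·(-12) = -462
Comparing — Policy A: G=710, Policy B: G=563, Policy C: G=-462. Lowest is -462 (Policy C).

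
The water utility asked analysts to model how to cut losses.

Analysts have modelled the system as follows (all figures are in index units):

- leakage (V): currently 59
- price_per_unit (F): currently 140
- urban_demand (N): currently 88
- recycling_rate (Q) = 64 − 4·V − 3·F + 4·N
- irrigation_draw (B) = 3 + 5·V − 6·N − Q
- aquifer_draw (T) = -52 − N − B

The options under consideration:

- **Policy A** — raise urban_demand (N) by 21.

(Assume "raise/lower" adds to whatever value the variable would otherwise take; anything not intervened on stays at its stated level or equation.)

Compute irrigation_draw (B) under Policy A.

Policy A (N + 21):
  V = 59
  F = 140
  N = 88 + 21 = 109
  Q = 64 − 4·59 − 3·140 + 4·109 = -156
  B = 3 + 5·59 − 6·109 − (-156) = -200

-200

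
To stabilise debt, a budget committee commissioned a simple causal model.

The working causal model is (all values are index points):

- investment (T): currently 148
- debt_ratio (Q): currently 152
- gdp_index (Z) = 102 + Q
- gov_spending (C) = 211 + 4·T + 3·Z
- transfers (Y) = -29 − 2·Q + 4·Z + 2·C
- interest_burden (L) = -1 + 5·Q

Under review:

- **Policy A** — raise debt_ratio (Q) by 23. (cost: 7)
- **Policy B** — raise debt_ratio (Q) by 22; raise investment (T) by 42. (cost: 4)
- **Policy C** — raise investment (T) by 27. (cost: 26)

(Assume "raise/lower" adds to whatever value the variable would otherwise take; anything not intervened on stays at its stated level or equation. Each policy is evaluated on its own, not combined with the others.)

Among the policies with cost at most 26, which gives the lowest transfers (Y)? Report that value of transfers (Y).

Policy A (Q + 23):
  T = 148
  Q = 152 + 23 = 175
  Z = 102 + 175 = 277
  C = 211 + 4·148 + 3·277 = 1634
  Y = -29 − 2·175 + 4·277 + 2·1634 = 3997
Policy B (Q + 22, T + 42):
  T = 148 + 42 = 190
  Q = 152 + 22 = 174
  Z = 102 + 174 = 276
  C = 211 + 4·190 + 3·276 = 1799
  Y = -29 − 2·174 + 4·276 + 2·1799 = 4325
Policy C (T + 27):
  T = 148 + 27 = 175
  Q = 152
  Z = 102 + 152 = 254
  C = 211 + 4·175 + 3·254 = 1673
  Y = -29 − 2·152 + 4·254 + 2·1673 = 4029
Comparing — Policy A: Y=3997, Policy B: Y=4325, Policy C: Y=4029. Lowest is 3997 (Policy A).

3997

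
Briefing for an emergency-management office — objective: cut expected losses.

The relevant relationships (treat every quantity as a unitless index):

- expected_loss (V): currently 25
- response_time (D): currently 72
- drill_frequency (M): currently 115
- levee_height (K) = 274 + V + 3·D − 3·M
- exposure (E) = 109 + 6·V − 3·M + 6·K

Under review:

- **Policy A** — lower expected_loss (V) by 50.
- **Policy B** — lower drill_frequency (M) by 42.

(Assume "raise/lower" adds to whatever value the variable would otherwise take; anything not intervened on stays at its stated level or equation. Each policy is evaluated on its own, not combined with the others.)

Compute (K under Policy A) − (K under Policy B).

Policy A (V − 50):
  V = 25 − 50 = -25
  D = 72
  M = 115
  K = 274 + (-25) + 3·72 − 3·115 = 120
Policy B (M − 42):
  V = 25
  D = 72
  M = 115 − 42 = 73
  K = 274 + 25 + 3·72 − 3·73 = 296
K: 120 − 296 = -176

-176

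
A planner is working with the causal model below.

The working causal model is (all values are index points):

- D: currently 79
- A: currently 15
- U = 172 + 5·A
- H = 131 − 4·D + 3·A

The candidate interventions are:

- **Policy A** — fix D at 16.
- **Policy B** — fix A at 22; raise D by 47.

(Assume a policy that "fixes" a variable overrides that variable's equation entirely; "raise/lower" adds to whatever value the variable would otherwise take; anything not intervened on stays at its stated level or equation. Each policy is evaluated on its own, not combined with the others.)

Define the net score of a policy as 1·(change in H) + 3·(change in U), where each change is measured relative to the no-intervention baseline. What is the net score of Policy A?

252

Baseline:
  D = 79
  A = 15
  U = 172 + 5·15 = 247
  H = 131 − 4·79 + 3·15 = -140
Policy A (D := 16):
  D = 16
  A = 15
  U = 172 + 5·15 = 247
  H = 131 − 4·16 + 3·15 = 112
ΔH = 112 − (-140) = 252; ΔU = 247 − 247 = 0
Score = 1·252 + 3·0 = 252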